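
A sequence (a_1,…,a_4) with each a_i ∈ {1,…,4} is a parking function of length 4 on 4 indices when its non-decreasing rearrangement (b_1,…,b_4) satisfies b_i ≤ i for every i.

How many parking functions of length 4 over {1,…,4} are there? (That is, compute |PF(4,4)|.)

Count = (4+1−4)·(4+1)^{4−1} = 1 · 125 = 125
One tuple (2,2,1,2) → sorted (1,2,2,2): b_i ≤ i ∀i, a PF.

125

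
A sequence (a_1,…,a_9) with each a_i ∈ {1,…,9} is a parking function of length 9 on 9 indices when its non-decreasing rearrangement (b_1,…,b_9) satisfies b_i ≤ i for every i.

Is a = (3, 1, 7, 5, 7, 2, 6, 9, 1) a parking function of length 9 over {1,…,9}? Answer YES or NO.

Rearranged: b = (1, 1, 2, 3, 5, 6, 7, 7, 9).
  b_1=1 ≤ 1
  b_2=1 ≤ 2
  b_3=2 ≤ 3
  b_4=3 ≤ 4
  b_5=5 ≤ 5
  b_6=6 ≤ 6
  b_7=7 ≤ 7
  b_8=7 ≤ 8
  b_9=9 ≤ 9
All bounds hold ⇒ YES

YES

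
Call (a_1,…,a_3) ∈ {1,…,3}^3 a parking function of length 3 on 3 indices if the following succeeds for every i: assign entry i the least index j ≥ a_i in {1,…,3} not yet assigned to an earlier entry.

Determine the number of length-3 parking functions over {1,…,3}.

|PF(3,3)| = (3+1−3)·(3+1)^{3−1} = 1·16 = 16
Example (2,3,1) → sorted (1,2,3): b_i ≤ i ∀i, a PF.

16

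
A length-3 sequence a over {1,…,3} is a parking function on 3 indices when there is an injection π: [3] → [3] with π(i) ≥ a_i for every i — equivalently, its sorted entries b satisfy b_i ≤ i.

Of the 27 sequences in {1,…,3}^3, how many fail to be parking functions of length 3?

11

|PF| = (3−3+1)·(3+1)^(3−1) = 1 · 16 = 16 (Konheim–Weiss)
E.g. (2,2,2) → sorted (2,2,2): b_1=2>1, not a PF.
3^3 − 16 = 27 − 16 = 11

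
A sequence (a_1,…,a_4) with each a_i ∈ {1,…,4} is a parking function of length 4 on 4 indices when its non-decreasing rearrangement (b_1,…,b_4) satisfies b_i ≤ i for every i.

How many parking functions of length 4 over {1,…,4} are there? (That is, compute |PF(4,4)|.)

125

|PF| = (4−4+1)·(4+1)^(4−1) = 1·125 = 125 (Konheim–Weiss)
E.g. (2,4,1,2) → sorted (1,2,2,4): b_i ≤ i ∀i, a PF.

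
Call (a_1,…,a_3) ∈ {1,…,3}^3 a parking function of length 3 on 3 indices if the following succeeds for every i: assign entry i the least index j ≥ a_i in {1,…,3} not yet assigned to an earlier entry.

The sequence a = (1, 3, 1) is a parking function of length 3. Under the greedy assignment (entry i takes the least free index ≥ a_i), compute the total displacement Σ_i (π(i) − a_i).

Σπ = 3·4/2 = 6 (π permutes [3]); Σa = 1+3+1 = 5; disp = 6−5 = 1.

1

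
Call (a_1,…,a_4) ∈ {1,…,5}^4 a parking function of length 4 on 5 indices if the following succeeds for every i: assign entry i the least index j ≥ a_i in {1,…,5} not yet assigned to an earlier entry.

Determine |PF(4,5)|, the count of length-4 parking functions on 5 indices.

432

|PF| = (6−4)·6^(4−1) = 2 · 216 = 432 [KW]
Check (4,2,1,1) → sorted (1,1,2,4): b_i ≤ 1+i ∀i, a PF.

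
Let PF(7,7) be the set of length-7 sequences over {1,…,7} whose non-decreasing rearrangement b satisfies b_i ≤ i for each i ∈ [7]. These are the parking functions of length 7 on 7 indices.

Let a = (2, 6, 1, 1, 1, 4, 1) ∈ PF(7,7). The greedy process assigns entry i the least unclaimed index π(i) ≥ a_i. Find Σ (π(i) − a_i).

Σπ = 28 ({1..7} each once); Σa = 2+6+1+1+1+4+1 = 16; disp = 28−16 = 12.

12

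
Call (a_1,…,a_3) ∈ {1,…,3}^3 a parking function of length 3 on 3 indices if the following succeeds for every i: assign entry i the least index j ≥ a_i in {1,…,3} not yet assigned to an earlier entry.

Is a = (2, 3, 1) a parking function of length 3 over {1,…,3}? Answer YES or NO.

Sorted: b = (1, 2, 3).
  b_1=1 ≤ 1
  b_2=2 ≤ 2
  b_3=3 ≤ 3
All bounds hold ⇒ YES

YES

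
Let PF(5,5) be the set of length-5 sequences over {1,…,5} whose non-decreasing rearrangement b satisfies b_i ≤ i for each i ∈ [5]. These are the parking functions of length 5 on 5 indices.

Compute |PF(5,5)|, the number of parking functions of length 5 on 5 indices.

Count = (5−5+1)·(5+1)^(5−1) = 1×1296 = 1296
Example (4,1,1,1,3) → sorted (1,1,1,3,4): b_i ≤ i ∀i, a PF.

1296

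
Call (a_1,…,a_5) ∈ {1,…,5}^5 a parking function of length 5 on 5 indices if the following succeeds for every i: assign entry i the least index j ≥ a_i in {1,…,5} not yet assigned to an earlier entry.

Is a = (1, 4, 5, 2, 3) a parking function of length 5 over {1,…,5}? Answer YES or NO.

Order a: b = (1, 2, 3, 4, 5).
  b_1=1 ≤ 1
  b_2=2 ≤ 2
  b_3=3 ≤ 3
  b_4=4 ≤ 4
  b_5=5 ≤ 5
All bounds hold ⇒ YES

YES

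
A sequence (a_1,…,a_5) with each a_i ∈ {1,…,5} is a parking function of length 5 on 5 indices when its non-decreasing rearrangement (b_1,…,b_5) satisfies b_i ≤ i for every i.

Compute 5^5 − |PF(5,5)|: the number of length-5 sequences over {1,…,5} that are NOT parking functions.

1829

|PF(5,5)| = (6−5)·6^(5−1) = 1 · 1296 = 1296 (Pollak)
E.g. (5,2,2,2,4) → sorted (2,2,2,4,5): b_1=2>1, not a PF.
Total 3125; non-PF = 3125−1296 = 1829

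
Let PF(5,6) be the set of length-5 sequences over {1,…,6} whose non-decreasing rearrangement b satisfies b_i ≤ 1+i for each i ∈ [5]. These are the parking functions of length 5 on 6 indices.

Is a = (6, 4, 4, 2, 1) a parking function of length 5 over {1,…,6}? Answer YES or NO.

Sorted: b = (1, 2, 4, 4, 6).
  b_1=1 ≤ 2
  b_2=2 ≤ 3
  b_3=4 ≤ 4
  b_4=4 ≤ 5
  b_5=6 ≤ 6
All bounds hold ⇒ YES

YES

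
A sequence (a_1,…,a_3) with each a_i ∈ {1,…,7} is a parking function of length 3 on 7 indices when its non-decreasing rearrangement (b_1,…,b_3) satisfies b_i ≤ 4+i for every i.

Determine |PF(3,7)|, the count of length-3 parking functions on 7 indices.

320

|PF(3,7)| = 5·8^2 = 5×64 = 320
Example (3,1,1) → sorted (1,1,3): b_i ≤ 4+i ∀i, a PF.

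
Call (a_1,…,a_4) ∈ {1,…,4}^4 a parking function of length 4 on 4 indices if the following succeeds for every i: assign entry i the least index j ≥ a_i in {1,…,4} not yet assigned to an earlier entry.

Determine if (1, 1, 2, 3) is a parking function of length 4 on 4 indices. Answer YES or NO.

Order a: b = (1, 1, 2, 3).
  b_1=1 ≤ 1
  b_2=1 ≤ 2
  b_3=2 ≤ 3
  b_4=3 ≤ 4
All bounds hold ⇒ YES

YES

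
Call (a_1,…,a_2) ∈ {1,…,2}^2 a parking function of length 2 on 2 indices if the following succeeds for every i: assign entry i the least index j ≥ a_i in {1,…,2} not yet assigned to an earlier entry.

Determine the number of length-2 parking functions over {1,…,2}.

#PF = (2+1−2)·(2+1)^{2−1} = 1·3 = 3 (Konheim–Weiss)
Example (2,1) → sorted (1,2): b_i ≤ i ∀i, a PF.

3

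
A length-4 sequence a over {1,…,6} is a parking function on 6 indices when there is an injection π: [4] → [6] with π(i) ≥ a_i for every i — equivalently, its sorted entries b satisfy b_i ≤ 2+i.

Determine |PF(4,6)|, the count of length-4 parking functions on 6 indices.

#PF = (6−4+1)·(6+1)^(4−1) = 3·343 = 1029 (Konheim–Weiss)
Check (3,2,4,1) → sorted (1,2,3,4): b_i ≤ 2+i ∀i, a PF.

1029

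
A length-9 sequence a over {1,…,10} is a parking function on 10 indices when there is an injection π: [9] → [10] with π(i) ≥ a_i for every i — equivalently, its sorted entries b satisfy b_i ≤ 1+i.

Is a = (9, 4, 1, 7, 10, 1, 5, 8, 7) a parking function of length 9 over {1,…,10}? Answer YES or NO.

NO

Order a: b = (1, 1, 4, 5, 7, 7, 8, 9, 10).
  b_1=1 ≤ 2
  b_2=1 ≤ 3
  b_3=4 ≤ 4
  b_4=5 ≤ 5
  b_5=7 > 6
  fails at i=5 ⇒ NO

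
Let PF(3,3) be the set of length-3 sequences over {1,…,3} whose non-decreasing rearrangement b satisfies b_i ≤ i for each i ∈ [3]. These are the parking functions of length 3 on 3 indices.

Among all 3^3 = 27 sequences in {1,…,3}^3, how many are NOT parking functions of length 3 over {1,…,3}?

#PF = 1·4^2 = 1·16 = 16 (Pollak)
E.g. (3,2,3) → sorted (2,3,3): b_1=2>1, not a PF.
So 27 − 16 = 11 fail.

11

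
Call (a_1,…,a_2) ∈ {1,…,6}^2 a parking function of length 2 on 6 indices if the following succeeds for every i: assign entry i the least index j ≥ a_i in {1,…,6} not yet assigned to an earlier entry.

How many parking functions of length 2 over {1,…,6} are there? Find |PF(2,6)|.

|PF| = 5·7^1 = 5 · 7 = 35 (Konheim–Weiss)
Check (5,6) → sorted (5,6): b_i ≤ 4+i ∀i, a PF.

35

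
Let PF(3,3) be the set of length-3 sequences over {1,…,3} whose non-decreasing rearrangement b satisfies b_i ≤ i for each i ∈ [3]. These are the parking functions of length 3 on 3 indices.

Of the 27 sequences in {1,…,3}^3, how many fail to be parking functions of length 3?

11

|PF| = (4−3)·4^(3−1) = 1·16 = 16 (Pollak)
Example (3,3,1) → sorted (1,3,3): b_2=3>2, not a PF.
Total 27; non-PF = 27−16 = 11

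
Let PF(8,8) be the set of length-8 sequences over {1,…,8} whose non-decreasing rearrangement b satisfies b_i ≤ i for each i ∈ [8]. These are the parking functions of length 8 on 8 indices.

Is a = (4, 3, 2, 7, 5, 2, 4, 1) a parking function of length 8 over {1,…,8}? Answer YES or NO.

Sorted: b = (1, 2, 2, 3, 4, 4, 5, 7).
  b_1=1 ≤ 1
  b_2=2 ≤ 2
  b_3=2 ≤ 3
  b_4=3 ≤ 4
  b_5=4 ≤ 5
  b_6=4 ≤ 6
  b_7=5 ≤ 7
  b_8=7 ≤ 8
All bounds hold ⇒ YES

YES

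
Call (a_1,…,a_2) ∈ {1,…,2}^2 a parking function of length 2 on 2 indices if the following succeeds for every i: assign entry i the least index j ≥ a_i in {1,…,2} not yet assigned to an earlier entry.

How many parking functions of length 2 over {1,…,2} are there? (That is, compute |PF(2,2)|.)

3

|PF| = (2−2+1)·(2+1)^(2−1) = 1 · 3 = 3 (Konheim–Weiss)
Example (1,2) → sorted (1,2): b_i ≤ i ∀i, a PF.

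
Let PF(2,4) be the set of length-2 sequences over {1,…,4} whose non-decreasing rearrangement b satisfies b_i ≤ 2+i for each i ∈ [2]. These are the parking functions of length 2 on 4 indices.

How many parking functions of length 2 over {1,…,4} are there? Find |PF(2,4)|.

#PF = (4−2+1)·(4+1)^(2−1) = 3 · 5 = 15 (Pollak)
Check (1,2) → sorted (1,2): b_i ≤ 2+i ∀i, a PF.

15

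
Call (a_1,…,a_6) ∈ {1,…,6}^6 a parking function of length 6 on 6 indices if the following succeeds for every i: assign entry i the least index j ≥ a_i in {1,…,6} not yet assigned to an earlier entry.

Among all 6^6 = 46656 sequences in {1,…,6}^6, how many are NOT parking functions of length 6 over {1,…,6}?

#PF = (7−6)·7^(6−1) = 1·16807 = 16807 [KW]
One tuple (6,6,3,6,6,4) → sorted (3,4,6,6,6,6): b_1=3>1, not a PF.
6^6 − 16807 = 46656 − 16807 = 29849

29849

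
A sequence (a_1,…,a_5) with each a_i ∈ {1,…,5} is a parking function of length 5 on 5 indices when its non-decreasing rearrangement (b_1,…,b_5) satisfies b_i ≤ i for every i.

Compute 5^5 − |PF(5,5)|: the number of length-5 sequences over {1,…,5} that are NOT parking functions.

1829

#PF = (6−5)·6^(5−1) = 1 · 1296 = 1296 (Konheim–Weiss)
E.g. (3,3,5,3,5) → sorted (3,3,3,5,5): b_1=3>1, not a PF.
Total 3125; non-PF = 3125−1296 = 1829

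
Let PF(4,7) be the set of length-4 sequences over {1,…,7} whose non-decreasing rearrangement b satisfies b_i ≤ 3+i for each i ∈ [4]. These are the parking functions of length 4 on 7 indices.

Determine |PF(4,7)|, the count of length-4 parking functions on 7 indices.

|PF(4,7)| = 4·8^3 = 4 · 512 = 2048 (Konheim–Weiss)
Example (7,6,5,2) → sorted (2,5,6,7): b_i ≤ 3+i ∀i, a PF.

2048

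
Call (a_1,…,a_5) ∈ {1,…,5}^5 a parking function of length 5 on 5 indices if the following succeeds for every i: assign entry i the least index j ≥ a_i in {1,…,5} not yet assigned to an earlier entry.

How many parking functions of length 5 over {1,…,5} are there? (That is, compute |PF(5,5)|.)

1296

|PF| = (5−5+1)·(5+1)^(5−1) = 1×1296 = 1296
E.g. (5,3,3,1,2) → sorted (1,2,3,3,5): b_i ≤ i ∀i, a PF.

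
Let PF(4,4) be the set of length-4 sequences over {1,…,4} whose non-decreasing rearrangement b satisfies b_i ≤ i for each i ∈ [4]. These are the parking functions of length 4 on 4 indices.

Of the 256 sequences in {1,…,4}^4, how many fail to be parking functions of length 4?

131

|PF(4,4)| = 1·5^3 = 1×125 = 125 (Konheim–Weiss)
Example (2,4,3,3) → sorted (2,3,3,4): b_1=2>1, not a PF.
Total 256; non-PF = 256−125 = 131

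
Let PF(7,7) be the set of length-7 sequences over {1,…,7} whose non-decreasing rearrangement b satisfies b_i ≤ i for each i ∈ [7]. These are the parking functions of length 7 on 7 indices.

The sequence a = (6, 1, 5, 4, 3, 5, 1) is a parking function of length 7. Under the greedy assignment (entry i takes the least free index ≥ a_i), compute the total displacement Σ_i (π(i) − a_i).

3

Σπ(i) = 1+…+7 = 28; Σa = 6+1+5+4+3+5+1 = 25; disp = 28−25 = 3.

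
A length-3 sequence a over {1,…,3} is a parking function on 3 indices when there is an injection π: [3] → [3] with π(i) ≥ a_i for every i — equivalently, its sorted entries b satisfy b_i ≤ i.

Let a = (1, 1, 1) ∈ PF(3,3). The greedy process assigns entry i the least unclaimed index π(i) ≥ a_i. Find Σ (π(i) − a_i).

3

Σπ(i) = 1+…+3 = 6; Σa = 1+1+1 = 3; disp = 6−3 = 3.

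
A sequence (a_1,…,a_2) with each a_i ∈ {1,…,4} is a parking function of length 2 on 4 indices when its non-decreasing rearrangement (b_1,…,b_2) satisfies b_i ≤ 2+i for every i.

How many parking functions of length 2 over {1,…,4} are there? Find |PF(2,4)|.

|PF| = (4−2+1)·(4+1)^(2−1) = 3 · 5 = 15 (Pollak)
Example (3,1) → sorted (1,3): b_i ≤ 2+i ∀i, a PF.

15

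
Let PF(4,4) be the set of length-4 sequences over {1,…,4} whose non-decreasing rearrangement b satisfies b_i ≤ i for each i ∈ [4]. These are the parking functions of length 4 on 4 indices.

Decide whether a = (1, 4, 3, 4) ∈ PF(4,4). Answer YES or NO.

Order a: b = (1, 3, 4, 4).
  b_1=1 ≤ 1
  b_2=3 > 2
  fails at i=2 ⇒ NO

NO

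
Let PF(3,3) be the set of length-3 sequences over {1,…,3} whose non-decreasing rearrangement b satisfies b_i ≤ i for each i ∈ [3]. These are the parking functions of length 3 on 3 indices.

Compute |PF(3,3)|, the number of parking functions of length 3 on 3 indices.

Count = (3+1−3)·(3+1)^{3−1} = 1 · 16 = 16 (Konheim–Weiss)
One tuple (1,2,3) → sorted (1,2,3): b_i ≤ i ∀i, a PF.

16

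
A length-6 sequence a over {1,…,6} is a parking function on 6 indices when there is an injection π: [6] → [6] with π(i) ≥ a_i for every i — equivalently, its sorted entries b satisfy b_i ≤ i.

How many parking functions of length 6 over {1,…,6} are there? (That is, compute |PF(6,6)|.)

16807

#PF = (6+1−6)·(6+1)^{6−1} = 1×16807 = 16807 [KW]
One tuple (1,5,2,3,2,5) → sorted (1,2,2,3,5,5): b_i ≤ i ∀i, a PF.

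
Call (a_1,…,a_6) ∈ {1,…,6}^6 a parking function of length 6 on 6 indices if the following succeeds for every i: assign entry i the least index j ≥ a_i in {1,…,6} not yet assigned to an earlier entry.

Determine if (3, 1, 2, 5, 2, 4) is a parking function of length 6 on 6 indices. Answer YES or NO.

Sorted: b = (1, 2, 2, 3, 4, 5).
  b_1=1 ≤ 1
  b_2=2 ≤ 2
  b_3=2 ≤ 3
  b_4=3 ≤ 4
  b_5=4 ≤ 5
  b_6=5 ≤ 6
All bounds hold ⇒ YES

YES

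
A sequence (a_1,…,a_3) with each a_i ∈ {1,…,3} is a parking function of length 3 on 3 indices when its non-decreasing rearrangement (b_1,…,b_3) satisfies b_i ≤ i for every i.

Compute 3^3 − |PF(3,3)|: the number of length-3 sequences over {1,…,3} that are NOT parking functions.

11

#PF = (3−3+1)·(3+1)^(3−1) = 1 · 16 = 16
One tuple (3,2,2) → sorted (2,2,3): b_1=2>1, not a PF.
3^3 − 16 = 27 − 16 = 11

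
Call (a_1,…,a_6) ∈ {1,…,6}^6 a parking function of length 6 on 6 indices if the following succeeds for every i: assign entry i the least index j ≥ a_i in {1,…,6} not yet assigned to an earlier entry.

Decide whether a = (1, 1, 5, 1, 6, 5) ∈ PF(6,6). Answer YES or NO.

Order a: b = (1, 1, 1, 5, 5, 6).
  b_1=1 ≤ 1
  b_2=1 ≤ 2
  b_3=1 ≤ 3
  b_4=5 > 4
  fails at i=4 ⇒ NO

NO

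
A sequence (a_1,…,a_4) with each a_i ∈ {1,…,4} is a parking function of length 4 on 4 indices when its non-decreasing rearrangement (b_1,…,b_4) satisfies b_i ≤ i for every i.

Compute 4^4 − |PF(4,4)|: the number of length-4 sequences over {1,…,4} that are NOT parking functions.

|PF(4,4)| = (4+1−4)·(4+1)^{4−1} = 1·125 = 125 (Konheim–Weiss)
Example (2,2,2,4) → sorted (2,2,2,4): b_1=2>1, not a PF.
So 256 − 125 = 131 fail.

131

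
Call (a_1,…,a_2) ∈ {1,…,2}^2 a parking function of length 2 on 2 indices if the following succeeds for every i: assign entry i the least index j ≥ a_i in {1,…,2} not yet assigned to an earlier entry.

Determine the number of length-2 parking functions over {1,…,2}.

|PF(2,2)| = (3−2)·3^(2−1) = 1 · 3 = 3 (Pollak)
E.g. (2,1) → sorted (1,2): b_i ≤ i ∀i, a PF.

3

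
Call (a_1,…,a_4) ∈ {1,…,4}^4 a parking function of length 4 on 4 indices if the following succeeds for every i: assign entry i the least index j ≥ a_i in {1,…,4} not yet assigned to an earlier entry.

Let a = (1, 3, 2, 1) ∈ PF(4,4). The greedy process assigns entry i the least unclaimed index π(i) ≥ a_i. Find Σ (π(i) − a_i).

Σπ = 10 ({1..4} each once); Σa = 1+3+2+1 = 7; disp = 10−7 = 3.

3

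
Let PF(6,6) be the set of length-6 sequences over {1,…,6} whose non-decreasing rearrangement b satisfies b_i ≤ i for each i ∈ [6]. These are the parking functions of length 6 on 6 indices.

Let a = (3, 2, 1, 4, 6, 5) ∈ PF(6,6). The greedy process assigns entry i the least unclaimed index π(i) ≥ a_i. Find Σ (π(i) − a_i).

Σπ(i) = 1+…+6 = 21; Σa = 3+2+1+4+6+5 = 21; disp = 21−21 = 0.

0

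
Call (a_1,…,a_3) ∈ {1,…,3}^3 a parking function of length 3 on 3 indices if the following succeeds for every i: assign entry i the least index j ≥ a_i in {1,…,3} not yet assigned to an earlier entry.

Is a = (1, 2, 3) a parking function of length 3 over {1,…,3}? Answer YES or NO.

Rearranged: b = (1, 2, 3).
  b_1=1 ≤ 1
  b_2=2 ≤ 2
  b_3=3 ≤ 3
All bounds hold ⇒ YES

YES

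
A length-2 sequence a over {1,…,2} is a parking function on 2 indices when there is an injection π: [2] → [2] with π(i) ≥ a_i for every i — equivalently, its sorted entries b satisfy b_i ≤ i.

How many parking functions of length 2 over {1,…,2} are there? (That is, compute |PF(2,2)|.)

3

|PF(2,2)| = (2+1−2)·(2+1)^{2−1} = 1×3 = 3
One tuple (2,1) → sorted (1,2): b_i ≤ i ∀i, a PF.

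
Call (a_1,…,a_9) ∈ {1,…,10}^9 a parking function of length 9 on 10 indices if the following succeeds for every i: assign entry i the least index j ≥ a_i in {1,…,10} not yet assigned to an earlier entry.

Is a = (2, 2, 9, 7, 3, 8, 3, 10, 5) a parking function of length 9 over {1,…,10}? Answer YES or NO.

YES

Order a: b = (2, 2, 3, 3, 5, 7, 8, 9, 10).
  b_1=2 ≤ 2
  b_2=2 ≤ 3
  b_3=3 ≤ 4
  b_4=3 ≤ 5
  b_5=5 ≤ 6
  b_6=7 ≤ 7
  b_7=8 ≤ 8
  b_8=9 ≤ 9
  b_9=10 ≤ 10
All bounds hold ⇒ YES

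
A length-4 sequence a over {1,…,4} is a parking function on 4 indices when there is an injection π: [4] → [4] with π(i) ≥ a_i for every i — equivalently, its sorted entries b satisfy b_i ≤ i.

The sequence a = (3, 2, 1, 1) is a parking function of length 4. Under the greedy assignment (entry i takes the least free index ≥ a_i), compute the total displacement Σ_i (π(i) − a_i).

Σπ = 10 ({1..4} each once); Σa = 3+2+1+1 = 7; disp = 10−7 = 3.

3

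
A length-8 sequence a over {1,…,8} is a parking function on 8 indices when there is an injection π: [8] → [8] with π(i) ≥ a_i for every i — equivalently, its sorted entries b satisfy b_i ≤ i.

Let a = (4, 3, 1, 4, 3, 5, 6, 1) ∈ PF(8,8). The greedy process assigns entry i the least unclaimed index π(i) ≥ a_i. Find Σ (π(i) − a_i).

9

Σπ = 8·9/2 = 36 (π permutes [8]); Σa = 4+3+1+4+3+5+6+1 = 27; disp = 36−27 = 9.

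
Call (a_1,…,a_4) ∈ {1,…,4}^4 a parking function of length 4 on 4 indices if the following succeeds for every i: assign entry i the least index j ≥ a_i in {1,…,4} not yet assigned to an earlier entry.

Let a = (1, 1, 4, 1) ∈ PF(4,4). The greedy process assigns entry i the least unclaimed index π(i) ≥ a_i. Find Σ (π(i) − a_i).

3

Σπ = 10 ({1..4} each once); Σa = 1+1+4+1 = 7; disp = 10−7 = 3.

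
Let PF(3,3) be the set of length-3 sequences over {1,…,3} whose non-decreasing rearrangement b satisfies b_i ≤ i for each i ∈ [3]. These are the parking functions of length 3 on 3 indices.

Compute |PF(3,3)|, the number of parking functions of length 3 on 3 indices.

16

#PF = (3+1−3)·(3+1)^{3−1} = 1×16 = 16
Example (1,1,2) → sorted (1,1,2): b_i ≤ i ∀i, a PF.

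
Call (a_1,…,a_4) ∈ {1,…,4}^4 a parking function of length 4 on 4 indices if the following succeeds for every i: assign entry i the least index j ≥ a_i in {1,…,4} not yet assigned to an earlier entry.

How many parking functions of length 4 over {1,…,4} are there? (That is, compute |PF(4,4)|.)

Count = (4+1−4)·(4+1)^{4−1} = 1·125 = 125 (Pollak)
One tuple (4,3,1,2) → sorted (1,2,3,4): b_i ≤ i ∀i, a PF.

125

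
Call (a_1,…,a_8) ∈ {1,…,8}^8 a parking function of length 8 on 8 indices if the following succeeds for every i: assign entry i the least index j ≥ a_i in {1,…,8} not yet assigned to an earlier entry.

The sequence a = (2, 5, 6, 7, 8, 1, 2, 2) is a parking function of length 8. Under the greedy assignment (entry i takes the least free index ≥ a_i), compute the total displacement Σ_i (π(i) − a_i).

3

Σπ = 36 ({1..8} each once); Σa = 2+5+6+7+8+1+2+2 = 33; disp = 36−33 = 3.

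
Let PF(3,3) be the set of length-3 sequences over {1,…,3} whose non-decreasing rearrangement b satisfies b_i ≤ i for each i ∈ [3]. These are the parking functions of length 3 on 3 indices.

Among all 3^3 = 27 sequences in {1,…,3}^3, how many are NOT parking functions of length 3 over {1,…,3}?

Count = (4−3)·4^(3−1) = 1 · 16 = 16 (Pollak)
One tuple (2,2,3) → sorted (2,2,3): b_1=2>1, not a PF.
Total 27; non-PF = 27−16 = 11

11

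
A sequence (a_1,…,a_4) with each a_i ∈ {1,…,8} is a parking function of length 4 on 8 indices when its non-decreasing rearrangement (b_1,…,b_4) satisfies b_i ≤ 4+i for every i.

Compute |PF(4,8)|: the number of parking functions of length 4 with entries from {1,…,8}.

#PF = (8−4+1)·(8+1)^(4−1) = 5·729 = 3645 (Konheim–Weiss)
E.g. (8,5,7,6) → sorted (5,6,7,8): b_i ≤ 4+i ∀i, a PF.

3645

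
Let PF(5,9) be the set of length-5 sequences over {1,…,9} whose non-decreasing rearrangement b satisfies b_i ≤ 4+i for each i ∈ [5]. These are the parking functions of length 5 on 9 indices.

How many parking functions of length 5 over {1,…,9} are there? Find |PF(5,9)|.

|PF| = (9+1−5)·(9+1)^{5−1} = 5×10000 = 50000 [KW]
E.g. (7,6,2,4,1) → sorted (1,2,4,6,7): b_i ≤ 4+i ∀i, a PF.

50000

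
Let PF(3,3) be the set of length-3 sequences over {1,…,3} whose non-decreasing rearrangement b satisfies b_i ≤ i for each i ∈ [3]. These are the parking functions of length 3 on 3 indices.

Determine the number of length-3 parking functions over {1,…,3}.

Count = (3−3+1)·(3+1)^(3−1) = 1·16 = 16 [KW]
Example (2,1,1) → sorted (1,1,2): b_i ≤ i ∀i, a PF.

16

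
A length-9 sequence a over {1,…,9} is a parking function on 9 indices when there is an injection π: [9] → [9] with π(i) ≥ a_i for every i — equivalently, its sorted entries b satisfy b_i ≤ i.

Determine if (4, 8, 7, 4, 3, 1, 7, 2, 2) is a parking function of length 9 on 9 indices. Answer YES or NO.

Order a: b = (1, 2, 2, 3, 4, 4, 7, 7, 8).
  b_1=1 ≤ 1
  b_2=2 ≤ 2
  b_3=2 ≤ 3
  b_4=3 ≤ 4
  b_5=4 ≤ 5
  b_6=4 ≤ 6
  b_7=7 ≤ 7
  b_8=7 ≤ 8
  b_9=8 ≤ 9
All bounds hold ⇒ YES

YES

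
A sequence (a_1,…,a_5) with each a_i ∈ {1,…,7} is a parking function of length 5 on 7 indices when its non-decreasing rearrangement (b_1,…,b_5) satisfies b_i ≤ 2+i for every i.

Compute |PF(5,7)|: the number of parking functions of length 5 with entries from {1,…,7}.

#PF = 3·8^4 = 3 · 4096 = 12288 (Pollak)
One tuple (3,5,6,5,1) → sorted (1,3,5,5,6): b_i ≤ 2+i ∀i, a PF.

12288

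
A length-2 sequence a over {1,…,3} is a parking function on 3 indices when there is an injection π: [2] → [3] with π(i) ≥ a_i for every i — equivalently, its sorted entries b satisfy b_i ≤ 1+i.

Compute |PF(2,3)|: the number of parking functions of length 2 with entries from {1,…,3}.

8

Count = (4−2)·4^(2−1) = 2 · 4 = 8
Check (2,2) → sorted (2,2): b_i ≤ 1+i ∀i, a PF.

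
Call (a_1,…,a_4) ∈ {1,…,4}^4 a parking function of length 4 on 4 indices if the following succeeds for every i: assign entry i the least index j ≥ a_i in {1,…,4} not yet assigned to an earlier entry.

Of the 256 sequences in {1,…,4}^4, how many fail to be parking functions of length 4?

|PF(4,4)| = (4−4+1)·(4+1)^(4−1) = 1·125 = 125
Example (3,2,3,3) → sorted (2,3,3,3): b_1=2>1, not a PF.
Total 256; non-PF = 256−125 = 131

131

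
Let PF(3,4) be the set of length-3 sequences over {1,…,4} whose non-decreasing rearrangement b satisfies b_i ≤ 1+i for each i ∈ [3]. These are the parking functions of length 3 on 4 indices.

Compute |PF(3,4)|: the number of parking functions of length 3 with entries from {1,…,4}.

50

|PF| = (4+1−3)·(4+1)^{3−1} = 2×25 = 50 (Konheim–Weiss)
E.g. (1,3,2) → sorted (1,2,3): b_i ≤ 1+i ∀i, a PF.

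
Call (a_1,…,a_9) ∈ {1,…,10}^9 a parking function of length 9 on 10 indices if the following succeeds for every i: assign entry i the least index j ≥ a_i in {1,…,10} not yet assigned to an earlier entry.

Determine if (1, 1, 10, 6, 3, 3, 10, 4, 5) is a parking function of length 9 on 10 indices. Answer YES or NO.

Sorted: b = (1, 1, 3, 3, 4, 5, 6, 10, 10).
  b_1=1 ≤ 2
  b_2=1 ≤ 3
  b_3=3 ≤ 4
  b_4=3 ≤ 5
  b_5=4 ≤ 6
  b_6=5 ≤ 7
  b_7=6 ≤ 8
  b_8=10 > 9
  fails at i=8 ⇒ NO

NO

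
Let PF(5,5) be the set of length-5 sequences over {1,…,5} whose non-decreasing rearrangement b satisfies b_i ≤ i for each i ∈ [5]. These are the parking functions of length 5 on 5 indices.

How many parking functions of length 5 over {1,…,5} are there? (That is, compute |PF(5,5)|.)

|PF(5,5)| = (6−5)·6^(5−1) = 1×1296 = 1296 (Konheim–Weiss)
One tuple (5,2,3,2,1) → sorted (1,2,2,3,5): b_i ≤ i ∀i, a PF.

1296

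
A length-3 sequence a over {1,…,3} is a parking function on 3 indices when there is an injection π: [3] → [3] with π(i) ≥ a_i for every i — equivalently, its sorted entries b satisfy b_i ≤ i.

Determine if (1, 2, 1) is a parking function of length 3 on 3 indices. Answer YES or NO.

Order a: b = (1, 1, 2).
  b_1=1 ≤ 1
  b_2=1 ≤ 2
  b_3=2 ≤ 3
All bounds hold ⇒ YES

YES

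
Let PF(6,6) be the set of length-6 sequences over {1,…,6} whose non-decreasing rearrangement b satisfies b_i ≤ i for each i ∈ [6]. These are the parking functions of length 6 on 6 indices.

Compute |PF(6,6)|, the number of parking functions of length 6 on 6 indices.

16807

Count = (6−6+1)·(6+1)^(6−1) = 1 · 16807 = 16807 [KW]
E.g. (2,3,5,3,1,1) → sorted (1,1,2,3,3,5): b_i ≤ i ∀i, a PF.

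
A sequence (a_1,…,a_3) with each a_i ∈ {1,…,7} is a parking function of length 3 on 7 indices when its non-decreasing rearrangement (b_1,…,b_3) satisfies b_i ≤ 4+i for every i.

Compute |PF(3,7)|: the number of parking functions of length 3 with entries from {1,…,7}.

320

|PF| = (7+1−3)·(7+1)^{3−1} = 5×64 = 320
E.g. (3,2,3) → sorted (2,3,3): b_i ≤ 4+i ∀i, a PF.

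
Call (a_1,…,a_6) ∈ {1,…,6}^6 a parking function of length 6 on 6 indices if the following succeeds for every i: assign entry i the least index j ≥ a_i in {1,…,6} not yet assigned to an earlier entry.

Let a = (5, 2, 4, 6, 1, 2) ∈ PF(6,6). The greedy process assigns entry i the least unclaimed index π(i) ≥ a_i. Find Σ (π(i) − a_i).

1

Σπ = 6·7/2 = 21 (π permutes [6]); Σa = 5+2+4+6+1+2 = 20; disp = 21−20 = 1.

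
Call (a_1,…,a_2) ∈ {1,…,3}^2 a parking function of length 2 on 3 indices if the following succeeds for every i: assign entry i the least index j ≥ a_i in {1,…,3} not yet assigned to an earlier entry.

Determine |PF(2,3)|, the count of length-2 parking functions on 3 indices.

8

|PF(2,3)| = 2·4^1 = 2 · 4 = 8
Check (3,2) → sorted (2,3): b_i ≤ 1+i ∀i, a PF.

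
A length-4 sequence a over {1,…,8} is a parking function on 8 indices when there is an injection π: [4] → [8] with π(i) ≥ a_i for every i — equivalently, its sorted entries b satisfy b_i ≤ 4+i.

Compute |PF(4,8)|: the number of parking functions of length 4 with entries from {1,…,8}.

3645

#PF = (9−4)·9^(4−1) = 5×729 = 3645 (Konheim–Weiss)
Check (6,5,1,8) → sorted (1,5,6,8): b_i ≤ 4+i ∀i, a PF.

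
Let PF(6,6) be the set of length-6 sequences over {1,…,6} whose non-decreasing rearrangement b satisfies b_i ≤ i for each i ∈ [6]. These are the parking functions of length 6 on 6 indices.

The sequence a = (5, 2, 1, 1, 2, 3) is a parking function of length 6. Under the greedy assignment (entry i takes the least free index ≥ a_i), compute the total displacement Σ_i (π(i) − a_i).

7

Σπ = 6·7/2 = 21 (π permutes [6]); Σa = 5+2+1+1+2+3 = 14; disp = 21−14 = 7.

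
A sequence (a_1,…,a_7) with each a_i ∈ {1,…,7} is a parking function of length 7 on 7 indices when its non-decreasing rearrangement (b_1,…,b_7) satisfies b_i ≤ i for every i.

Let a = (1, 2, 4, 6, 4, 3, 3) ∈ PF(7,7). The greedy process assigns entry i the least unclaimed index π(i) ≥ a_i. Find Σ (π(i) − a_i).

5

Σπ = 7·8/2 = 28 (π permutes [7]); Σa = 1+2+4+6+4+3+3 = 23; disp = 28−23 = 5.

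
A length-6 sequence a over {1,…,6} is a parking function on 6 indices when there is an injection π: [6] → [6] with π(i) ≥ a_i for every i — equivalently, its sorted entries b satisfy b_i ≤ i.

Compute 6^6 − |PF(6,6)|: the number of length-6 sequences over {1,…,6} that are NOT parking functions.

|PF(6,6)| = (6+1−6)·(6+1)^{6−1} = 1 · 16807 = 16807 (Konheim–Weiss)
One tuple (2,6,6,4,5,6) → sorted (2,4,5,6,6,6): b_1=2>1, not a PF.
6^6 − 16807 = 46656 − 16807 = 29849

29849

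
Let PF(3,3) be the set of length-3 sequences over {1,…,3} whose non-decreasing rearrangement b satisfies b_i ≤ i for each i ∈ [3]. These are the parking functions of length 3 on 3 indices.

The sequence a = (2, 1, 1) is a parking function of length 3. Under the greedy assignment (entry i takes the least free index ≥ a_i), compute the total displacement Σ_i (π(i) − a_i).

Σπ(i) = 1+…+3 = 6; Σa = 2+1+1 = 4; disp = 6−4 = 2.

2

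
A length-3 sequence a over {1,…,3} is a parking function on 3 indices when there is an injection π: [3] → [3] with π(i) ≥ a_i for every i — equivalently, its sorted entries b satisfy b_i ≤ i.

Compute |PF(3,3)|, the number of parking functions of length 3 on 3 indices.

16

|PF| = 1·4^2 = 1·16 = 16 (Konheim–Weiss)
One tuple (1,2,2) → sorted (1,2,2): b_i ≤ i ∀i, a PF.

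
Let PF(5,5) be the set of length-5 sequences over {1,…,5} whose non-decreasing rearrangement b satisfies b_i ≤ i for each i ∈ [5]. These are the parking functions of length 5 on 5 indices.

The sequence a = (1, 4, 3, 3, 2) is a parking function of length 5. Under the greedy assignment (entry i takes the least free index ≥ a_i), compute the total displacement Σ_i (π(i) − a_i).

Σπ(i) = 1+…+5 = 15; Σa = 1+4+3+3+2 = 13; disp = 15−13 = 2.

2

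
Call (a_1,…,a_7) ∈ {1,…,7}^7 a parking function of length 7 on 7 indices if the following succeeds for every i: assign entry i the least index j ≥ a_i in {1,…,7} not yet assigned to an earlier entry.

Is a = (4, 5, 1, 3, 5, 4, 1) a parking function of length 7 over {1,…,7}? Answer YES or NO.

YES

Rearranged: b = (1, 1, 3, 4, 4, 5, 5).
  b_1=1 ≤ 1
  b_2=1 ≤ 2
  b_3=3 ≤ 3
  b_4=4 ≤ 4
  b_5=4 ≤ 5
  b_6=5 ≤ 6
  b_7=5 ≤ 7
All bounds hold ⇒ YES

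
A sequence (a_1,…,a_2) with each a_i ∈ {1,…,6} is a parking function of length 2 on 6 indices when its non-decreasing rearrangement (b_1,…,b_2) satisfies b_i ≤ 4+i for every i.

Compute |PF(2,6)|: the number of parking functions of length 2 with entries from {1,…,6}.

35

|PF| = (6+1−2)·(6+1)^{2−1} = 5 · 7 = 35 (Pollak)
E.g. (2,2) → sorted (2,2): b_i ≤ 4+i ∀i, a PF.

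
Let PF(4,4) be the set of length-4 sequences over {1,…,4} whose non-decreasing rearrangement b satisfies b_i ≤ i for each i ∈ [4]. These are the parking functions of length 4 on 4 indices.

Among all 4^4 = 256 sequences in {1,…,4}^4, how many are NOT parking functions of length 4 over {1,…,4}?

|PF(4,4)| = (5−4)·5^(4−1) = 1×125 = 125 [KW]
One tuple (2,2,3,3) → sorted (2,2,3,3): b_1=2>1, not a PF.
So 256 − 125 = 131 fail.

131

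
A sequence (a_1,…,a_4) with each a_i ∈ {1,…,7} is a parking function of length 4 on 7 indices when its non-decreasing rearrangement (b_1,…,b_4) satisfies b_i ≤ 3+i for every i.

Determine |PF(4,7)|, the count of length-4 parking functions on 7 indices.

#PF = (8−4)·8^(4−1) = 4·512 = 2048 (Konheim–Weiss)
Example (2,5,4,1) → sorted (1,2,4,5): b_i ≤ 3+i ∀i, a PF.

2048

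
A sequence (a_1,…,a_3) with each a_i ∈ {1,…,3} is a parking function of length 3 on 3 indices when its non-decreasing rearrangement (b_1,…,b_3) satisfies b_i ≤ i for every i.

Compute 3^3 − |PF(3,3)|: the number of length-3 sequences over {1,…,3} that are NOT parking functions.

|PF| = (3+1−3)·(3+1)^{3−1} = 1×16 = 16
One tuple (3,2,2) → sorted (2,2,3): b_1=2>1, not a PF.
So 27 − 16 = 11 fail.

11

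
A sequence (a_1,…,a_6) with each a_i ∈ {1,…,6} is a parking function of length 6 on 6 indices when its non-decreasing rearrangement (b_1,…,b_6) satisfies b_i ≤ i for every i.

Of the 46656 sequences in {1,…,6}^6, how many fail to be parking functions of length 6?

29849

|PF| = (6−6+1)·(6+1)^(6−1) = 1 · 16807 = 16807 (Pollak)
E.g. (6,5,4,5,6,4) → sorted (4,4,5,5,6,6): b_1=4>1, not a PF.
So 46656 − 16807 = 29849 fail.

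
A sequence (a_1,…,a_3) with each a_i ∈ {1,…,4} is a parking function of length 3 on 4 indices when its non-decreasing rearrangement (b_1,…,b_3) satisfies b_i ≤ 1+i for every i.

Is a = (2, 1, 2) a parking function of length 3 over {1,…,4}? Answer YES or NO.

Order a: b = (1, 2, 2).
  b_1=1 ≤ 2
  b_2=2 ≤ 3
  b_3=2 ≤ 4
All bounds hold ⇒ YES

YES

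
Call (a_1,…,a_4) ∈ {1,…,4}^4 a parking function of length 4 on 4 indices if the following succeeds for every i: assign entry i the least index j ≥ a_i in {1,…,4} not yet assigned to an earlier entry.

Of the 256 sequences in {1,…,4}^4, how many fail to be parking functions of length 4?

131

|PF(4,4)| = 1·5^3 = 1×125 = 125 (Konheim–Weiss)
One tuple (3,4,3,3) → sorted (3,3,3,4): b_1=3>1, not a PF.
4^4 − 125 = 256 − 125 = 131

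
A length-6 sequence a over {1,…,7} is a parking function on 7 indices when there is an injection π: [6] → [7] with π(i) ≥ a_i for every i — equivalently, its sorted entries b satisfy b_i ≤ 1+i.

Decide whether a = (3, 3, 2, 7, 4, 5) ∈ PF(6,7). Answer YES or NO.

YES

Rearranged: b = (2, 3, 3, 4, 5, 7).
  b_1=2 ≤ 2
  b_2=3 ≤ 3
  b_3=3 ≤ 4
  b_4=4 ≤ 5
  b_5=5 ≤ 6
  b_6=7 ≤ 7
All bounds hold ⇒ YES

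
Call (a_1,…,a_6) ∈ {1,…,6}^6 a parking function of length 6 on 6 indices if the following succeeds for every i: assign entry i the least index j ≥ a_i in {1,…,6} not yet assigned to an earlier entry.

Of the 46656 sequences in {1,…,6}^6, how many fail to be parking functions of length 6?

29849

Count = (7−6)·7^(6−1) = 1 · 16807 = 16807
One tuple (3,4,1,6,4,6) → sorted (1,3,4,4,6,6): b_2=3>2, not a PF.
So 46656 − 16807 = 29849 fail.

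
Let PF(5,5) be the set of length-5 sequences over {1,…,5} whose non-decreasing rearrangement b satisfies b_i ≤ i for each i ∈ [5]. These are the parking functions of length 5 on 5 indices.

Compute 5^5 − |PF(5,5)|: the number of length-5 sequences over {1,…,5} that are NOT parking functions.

#PF = (6−5)·6^(5−1) = 1·1296 = 1296 (Pollak)
One tuple (3,5,3,5,5) → sorted (3,3,5,5,5): b_1=3>1, not a PF.
So 3125 − 1296 = 1829 fail.

1829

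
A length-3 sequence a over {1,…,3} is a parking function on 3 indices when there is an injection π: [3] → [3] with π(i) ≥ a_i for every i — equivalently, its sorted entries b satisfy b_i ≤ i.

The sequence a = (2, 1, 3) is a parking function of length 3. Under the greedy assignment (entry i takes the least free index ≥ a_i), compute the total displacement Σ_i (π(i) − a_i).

Σπ = 6 ({1..3} each once); Σa = 2+1+3 = 6; disp = 6−6 = 0.

0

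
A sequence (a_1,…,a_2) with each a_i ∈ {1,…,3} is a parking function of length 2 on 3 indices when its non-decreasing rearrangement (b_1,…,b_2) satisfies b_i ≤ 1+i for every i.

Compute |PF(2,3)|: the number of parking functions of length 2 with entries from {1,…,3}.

8

#PF = (3−2+1)·(3+1)^(2−1) = 2 · 4 = 8 [KW]
Check (2,2) → sorted (2,2): b_i ≤ 1+i ∀i, a PF.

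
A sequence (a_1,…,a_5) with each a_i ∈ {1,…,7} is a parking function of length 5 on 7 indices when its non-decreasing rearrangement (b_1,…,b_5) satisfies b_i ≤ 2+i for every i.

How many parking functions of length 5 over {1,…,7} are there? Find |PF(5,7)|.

12288

Count = 3·8^4 = 3 · 4096 = 12288 (Konheim–Weiss)
Example (6,7,3,3,3) → sorted (3,3,3,6,7): b_i ≤ 2+i ∀i, a PF.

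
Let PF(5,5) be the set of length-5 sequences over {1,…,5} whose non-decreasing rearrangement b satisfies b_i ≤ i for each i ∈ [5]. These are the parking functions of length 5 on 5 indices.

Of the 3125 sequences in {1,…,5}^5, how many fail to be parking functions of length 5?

Count = (5−5+1)·(5+1)^(5−1) = 1·1296 = 1296
Check (3,5,5,5,1) → sorted (1,3,5,5,5): b_2=3>2, not a PF.
5^5 − 1296 = 3125 − 1296 = 1829

1829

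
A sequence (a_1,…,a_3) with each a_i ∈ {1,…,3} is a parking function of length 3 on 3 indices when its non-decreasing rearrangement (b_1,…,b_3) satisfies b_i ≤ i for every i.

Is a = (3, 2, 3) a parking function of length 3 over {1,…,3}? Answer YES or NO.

Sorted: b = (2, 3, 3).
  b_1=2 > 1
  fails at i=1 ⇒ NO

NO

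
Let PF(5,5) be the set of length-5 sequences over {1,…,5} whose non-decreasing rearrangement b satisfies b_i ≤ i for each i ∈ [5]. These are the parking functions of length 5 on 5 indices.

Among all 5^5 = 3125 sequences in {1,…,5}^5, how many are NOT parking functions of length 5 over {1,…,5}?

#PF = 1·6^4 = 1×1296 = 1296 (Pollak)
Check (5,5,5,4,4) → sorted (4,4,5,5,5): b_1=4>1, not a PF.
5^5 − 1296 = 3125 − 1296 = 1829

1829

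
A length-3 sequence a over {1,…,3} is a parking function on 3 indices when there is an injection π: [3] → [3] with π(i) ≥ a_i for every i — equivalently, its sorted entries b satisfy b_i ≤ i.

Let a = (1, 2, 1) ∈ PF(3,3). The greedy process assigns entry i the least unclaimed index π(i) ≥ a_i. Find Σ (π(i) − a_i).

Σπ = 6 ({1..3} each once); Σa = 1+2+1 = 4; disp = 6−4 = 2.

2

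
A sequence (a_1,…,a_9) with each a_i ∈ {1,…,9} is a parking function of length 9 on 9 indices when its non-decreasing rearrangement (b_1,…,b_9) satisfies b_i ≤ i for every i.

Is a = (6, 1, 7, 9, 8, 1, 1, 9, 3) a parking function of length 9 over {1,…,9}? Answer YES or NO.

NO

Sorted: b = (1, 1, 1, 3, 6, 7, 8, 9, 9).
  b_1=1 ≤ 1
  b_2=1 ≤ 2
  b_3=1 ≤ 3
  b_4=3 ≤ 4
  b_5=6 > 5
  fails at i=5 ⇒ NO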